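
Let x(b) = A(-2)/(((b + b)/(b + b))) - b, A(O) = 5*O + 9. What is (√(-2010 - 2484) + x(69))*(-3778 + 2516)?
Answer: 88340 - 1262*I*√4494 ≈ 88340.0 - 84601.0*I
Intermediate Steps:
A(O) = 9 + 5*O
x(b) = -1 - b (x(b) = (9 + 5*(-2))/(((b + b)/(b + b))) - b = (9 - 10)/(((2*b)/((2*b)))) - b = -1/((2*b)*(1/(2*b))) - b = -1/1 - b = -1*1 - b = -1 - b)
(√(-2010 - 2484) + x(69))*(-3778 + 2516) = (√(-2010 - 2484) + (-1 - 1*69))*(-3778 + 2516) = (√(-4494) + (-1 - 69))*(-1262) = (I*√4494 - 70)*(-1262) = (-70 + I*√4494)*(-1262) = 88340 - 1262*I*√4494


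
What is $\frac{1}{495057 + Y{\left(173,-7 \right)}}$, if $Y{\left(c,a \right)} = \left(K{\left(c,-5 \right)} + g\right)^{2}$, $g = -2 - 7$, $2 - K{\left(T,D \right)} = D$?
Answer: $\frac{1}{495061} \approx 2.02 \cdot 10^{-6}$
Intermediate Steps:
$K{\left(T,D \right)} = 2 - D$
$g = -9$
$Y{\left(c,a \right)} = 4$ ($Y{\left(c,a \right)} = \left(\left(2 - -5\right) - 9\right)^{2} = \left(\left(2 + 5\right) - 9\right)^{2} = \left(7 - 9\right)^{2} = \left(-2\right)^{2} = 4$)
$\frac{1}{495057 + Y{\left(173,-7 \right)}} = \frac{1}{495057 + 4} = \frac{1}{495061}$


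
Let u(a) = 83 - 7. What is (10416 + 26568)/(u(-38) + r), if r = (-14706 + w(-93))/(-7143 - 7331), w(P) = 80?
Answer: 89217736/185775 ≈ 480.25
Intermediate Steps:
u(a) = 76
r = 7313/7237 (r = (-14706 + 80)/(-7143 - 7331) = -14626/(-14474) = -14626*(-1/14474) = 7313/7237 ≈ 1.0105)
(10416 + 26568)/(u(-38) + r) = (10416 + 26568)/(76 + 7313/7237) = 36984/(557325/7237) = 36984*(7237/557325) = 89217736/185775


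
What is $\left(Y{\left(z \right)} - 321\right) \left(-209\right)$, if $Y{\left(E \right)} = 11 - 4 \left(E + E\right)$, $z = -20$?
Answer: $31350$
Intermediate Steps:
$Y{\left(E \right)} = 11 - 8 E$ ($Y{\left(E \right)} = 11 - 4 \cdot 2 E = 11 - 8 E$)
$\left(Y{\left(z \right)} - 321\right) \left(-209\right) = \left(\left(11 - -160\right) - 321\right) \left(-209\right) = \left(\left(11 + 160\right) - 321\right) \left(-209\right) = \left(171 - 321\right) \left(-209\right) = \left(-150\right) \left(-209\right) = 31350$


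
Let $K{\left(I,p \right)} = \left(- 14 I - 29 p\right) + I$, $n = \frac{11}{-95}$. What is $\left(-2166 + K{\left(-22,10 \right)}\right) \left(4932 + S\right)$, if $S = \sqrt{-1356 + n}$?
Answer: $-10702440 - \frac{434 i \sqrt{12238945}}{19} \approx -1.0702 \cdot 10^{7} - 79911.0 i$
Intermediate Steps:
$n = - \frac{11}{95}$ ($n = 11 \left(- \frac{1}{95}\right) = - \frac{11}{95} \approx -0.11579$)
$K{\left(I,p \right)} = - 29 p - 13 I$ ($K{\left(I,p \right)} = \left(- 29 p - 14 I\right) + I = - 29 p - 13 I$)
$S = \frac{i \sqrt{12238945}}{95}$ ($S = \sqrt{-1356 - \frac{11}{95}} = \sqrt{- \frac{128831}{95}} = \frac{i \sqrt{12238945}}{95} \approx 36.826 i$)
$\left(-2166 + K{\left(-22,10 \right)}\right) \left(4932 + S\right) = \left(-2166 - 4\right) \left(4932 + \frac{i \sqrt{12238945}}{95}\right) = - 2170 \left(4932 + \frac{i \sqrt{12238945}}{95}\right) = -10702440 - \frac{434 i \sqrt{12238945}}{19}$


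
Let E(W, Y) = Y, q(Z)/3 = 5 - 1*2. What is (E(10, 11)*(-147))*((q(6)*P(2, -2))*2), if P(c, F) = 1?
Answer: -29106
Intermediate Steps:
q(Z) = 9 (q(Z) = 3*(5 - 1*2) = 3*(5 - 2) = 3*3 = 9)
(E(10, 11)*(-147))*((q(6)*P(2, -2))*2) = (11*(-147))*((9*1)*2) = -14553*2 = -1617*18 = -29106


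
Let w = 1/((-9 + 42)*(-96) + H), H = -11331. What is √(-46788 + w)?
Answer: I*√121429879127/1611 ≈ 216.31*I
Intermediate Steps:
w = -1/14499 (w = 1/((-9 + 42)*(-96) - 11331) = 1/(33*(-96) - 11331) = 1/(-3168 - 11331) = 1/(-14499) = -1/14499 ≈ -6.8970e-5)
√(-46788 + w) = √(-46788 - 1/14499) = √(-678379213/14499) = I*√121429879127/1611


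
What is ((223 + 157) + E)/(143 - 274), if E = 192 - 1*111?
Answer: -461/131 ≈ -3.5191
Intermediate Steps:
E = 81 (E = 192 - 111 = 81)
((223 + 157) + E)/(143 - 274) = ((223 + 157) + 81)/(143 - 274) = (380 + 81)/(-131) = 461*(-1/131) = -461/131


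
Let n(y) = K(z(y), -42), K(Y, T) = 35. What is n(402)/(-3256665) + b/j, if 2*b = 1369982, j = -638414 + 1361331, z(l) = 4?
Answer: 446152182584/470859698361 ≈ 0.94753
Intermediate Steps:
n(y) = 35
j = 722917
b = 684991 (b = (1/2)*1369982 = 684991)
n(402)/(-3256665) + b/j = 35/(-3256665) + 684991/722917 = 35*(-1/3256665) + 684991*(1/722917) = -7/651333 + 684991/722917 = 446152182584/470859698361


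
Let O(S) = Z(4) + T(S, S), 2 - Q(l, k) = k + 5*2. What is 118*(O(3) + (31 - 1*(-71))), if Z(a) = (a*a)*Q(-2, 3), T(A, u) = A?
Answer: -8378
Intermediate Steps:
Q(l, k) = -8 - k (Q(l, k) = 2 - (k + 5*2) = 2 - (k + 10) = 2 - (10 + k) = 2 + (-10 - k) = -8 - k)
Z(a) = -11*a² (Z(a) = (a*a)*(-8 - 1*3) = a²*(-8 - 3) = a²*(-11) = -11*a²)
O(S) = -176 + S (O(S) = -11*4² + S = -11*16 + S = -176 + S)
118*(O(3) + (31 - 1*(-71))) = 118*((-176 + 3) + (31 - 1*(-71))) = 118*(-173 + (31 + 71)) = 118*(-173 + 102) = 118*(-71) = -8378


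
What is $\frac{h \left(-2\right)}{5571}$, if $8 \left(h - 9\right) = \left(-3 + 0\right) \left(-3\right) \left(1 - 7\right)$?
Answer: $- \frac{1}{1238} \approx -0.00080775$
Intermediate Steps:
$h = \frac{9}{4}$ ($h = 9 + \frac{\left(-3 + 0\right) \left(-3\right) \left(1 - 7\right)}{8} = 9 + \frac{\left(-3\right) \left(-3\right) \left(-6\right)}{8} = 9 + \frac{9 \left(-6\right)}{8} = 9 + \frac{1}{8} \left(-54\right) = 9 - \frac{27}{4} = \frac{9}{4} \approx 2.25$)
$\frac{h \left(-2\right)}{5571} = \frac{\frac{9}{4} \left(-2\right)}{5571} = \left(- \frac{9}{2}\right) \frac{1}{5571} = - \frac{1}{1238}$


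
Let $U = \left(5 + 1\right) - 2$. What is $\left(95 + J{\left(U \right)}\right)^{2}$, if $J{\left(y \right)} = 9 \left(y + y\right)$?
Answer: $27889$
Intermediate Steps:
$U = 4$ ($U = 6 - 2 = 4$)
$J{\left(y \right)} = 18 y$ ($J{\left(y \right)} = 9 \cdot 2 y = 18 y$)
$\left(95 + J{\left(U \right)}\right)^{2} = \left(95 + 18 \cdot 4\right)^{2} = \left(95 + 72\right)^{2} = 167^{2} = 27889$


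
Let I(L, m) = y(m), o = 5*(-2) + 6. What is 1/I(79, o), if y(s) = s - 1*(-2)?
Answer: -½ ≈ -0.50000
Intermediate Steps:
y(s) = 2 + s (y(s) = s + 2 = 2 + s)
o = -4 (o = -10 + 6 = -4)
I(L, m) = 2 + m
1/I(79, o) = 1/(2 - 4) = 1/(-2) = -½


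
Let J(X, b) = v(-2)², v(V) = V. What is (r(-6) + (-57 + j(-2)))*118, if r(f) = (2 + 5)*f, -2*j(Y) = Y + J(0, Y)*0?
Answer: -11564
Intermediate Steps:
J(X, b) = 4 (J(X, b) = (-2)² = 4)
j(Y) = -Y/2 (j(Y) = -(Y + 4*0)/2 = -(Y + 0)/2 = -Y/2)
r(f) = 7*f
(r(-6) + (-57 + j(-2)))*118 = (7*(-6) + (-57 - ½*(-2)))*118 = (-42 + (-57 + 1))*118 = (-42 - 56)*118 = -98*118 = -11564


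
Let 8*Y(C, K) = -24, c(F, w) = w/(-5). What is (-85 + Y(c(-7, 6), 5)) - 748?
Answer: -836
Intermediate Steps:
c(F, w) = -w/5 (c(F, w) = w*(-1/5) = -w/5)
Y(C, K) = -3 (Y(C, K) = (1/8)*(-24) = -3)
(-85 + Y(c(-7, 6), 5)) - 748 = (-85 - 3) - 748 = -88 - 748 = -836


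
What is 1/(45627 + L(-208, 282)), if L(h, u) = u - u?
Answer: 1/45627 ≈ 2.1917e-5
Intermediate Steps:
L(h, u) = 0
1/(45627 + L(-208, 282)) = 1/(45627 + 0) = 1/45627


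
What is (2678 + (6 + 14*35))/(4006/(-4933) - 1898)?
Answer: -2609557/1561140 ≈ -1.6716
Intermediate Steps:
(2678 + (6 + 14*35))/(4006/(-4933) - 1898) = (2678 + (6 + 490))/(4006*(-1/4933) - 1898) = (2678 + 496)/(-4006/4933 - 1898) = 3174/(-9366840/4933) = 3174*(-4933/9366840) = -2609557/1561140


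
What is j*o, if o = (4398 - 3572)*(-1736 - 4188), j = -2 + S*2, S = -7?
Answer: 78291584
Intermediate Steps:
j = -16 (j = -2 - 7*2 = -2 - 14 = -16)
o = -4893224 (o = 826*(-5924) = -4893224)
j*o = -16*(-4893224) = 78291584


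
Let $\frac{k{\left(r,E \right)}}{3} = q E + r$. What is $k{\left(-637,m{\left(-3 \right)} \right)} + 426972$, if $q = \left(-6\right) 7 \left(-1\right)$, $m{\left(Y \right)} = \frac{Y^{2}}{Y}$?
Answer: $424683$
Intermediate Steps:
$m{\left(Y \right)} = Y$
$q = 42$ ($q = \left(-42\right) \left(-1\right) = 42$)
$k{\left(r,E \right)} = 3 r + 126 E$ ($k{\left(r,E \right)} = 3 \left(42 E + r\right) = 3 \left(r + 42 E\right) = 3 r + 126 E$)
$k{\left(-637,m{\left(-3 \right)} \right)} + 426972 = \left(3 \left(-637\right) + 126 \left(-3\right)\right) + 426972 = \left(-1911 - 378\right) + 426972 = -2289 + 426972 = 424683$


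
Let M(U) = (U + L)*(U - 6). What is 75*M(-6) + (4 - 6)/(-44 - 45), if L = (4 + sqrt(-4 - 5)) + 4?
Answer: -160198/89 - 2700*I ≈ -1800.0 - 2700.0*I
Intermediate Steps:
L = 8 + 3*I (L = (4 + sqrt(-9)) + 4 = (4 + 3*I) + 4 = 8 + 3*I ≈ 8.0 + 3.0*I)
M(U) = (-6 + U)*(8 + U + 3*I) (M(U) = (U + (8 + 3*I))*(U - 6) = (8 + U + 3*I)*(-6 + U) = (-6 + U)*(8 + U + 3*I))
75*M(-6) + (4 - 6)/(-44 - 45) = 75*(-48 + (-6)**2 - 18*I - 6*(2 + 3*I)) + (4 - 6)/(-44 - 45) = 75*(-48 + 36 - 18*I + (-12 - 18*I)) - 2/(-89) = 75*(-24 - 36*I) - 2*(-1/89) = (-1800 - 2700*I) + 2/89 = -160198/89 - 2700*I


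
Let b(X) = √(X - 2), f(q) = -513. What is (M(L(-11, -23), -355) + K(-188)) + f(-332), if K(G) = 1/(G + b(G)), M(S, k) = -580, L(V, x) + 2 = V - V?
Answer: -19419425/17767 - I*√190/35534 ≈ -1093.0 - 0.00038791*I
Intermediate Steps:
L(V, x) = -2 (L(V, x) = -2 + (V - V) = -2 + 0 = -2)
b(X) = √(-2 + X)
K(G) = 1/(G + √(-2 + G))
(M(L(-11, -23), -355) + K(-188)) + f(-332) = (-580 + 1/(-188 + √(-2 - 188))) - 513 = (-580 + 1/(-188 + √(-190))) - 513 = (-580 + 1/(-188 + I*√190)) - 513 = -1093 + 1/(-188 + I*√190)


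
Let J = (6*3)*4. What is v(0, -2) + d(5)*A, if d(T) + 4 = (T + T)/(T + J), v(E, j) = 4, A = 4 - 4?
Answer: 4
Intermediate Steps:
A = 0
J = 72 (J = 18*4 = 72)
d(T) = -4 + 2*T/(72 + T) (d(T) = -4 + (T + T)/(T + 72) = -4 + (2*T)/(72 + T) = -4 + 2*T/(72 + T))
v(0, -2) + d(5)*A = 4 + (2*(-144 - 1*5)/(72 + 5))*0 = 4 + (2*(-144 - 5)/77)*0 = 4 + (2*(1/77)*(-149))*0 = 4 - 298/77*0 = 4 + 0 = 4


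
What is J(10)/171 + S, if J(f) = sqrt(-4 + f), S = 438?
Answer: 438 + sqrt(6)/171 ≈ 438.01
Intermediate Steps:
J(10)/171 + S = sqrt(-4 + 10)/171 + 438 = sqrt(6)*(1/171) + 438 = sqrt(6)/171 + 438 = 438 + sqrt(6)/171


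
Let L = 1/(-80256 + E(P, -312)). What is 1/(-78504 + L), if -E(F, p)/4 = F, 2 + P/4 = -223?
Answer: -76656/6017802625 ≈ -1.2738e-5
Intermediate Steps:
P = -900 (P = -8 + 4*(-223) = -8 - 892 = -900)
E(F, p) = -4*F
L = -1/76656 (L = 1/(-80256 - 4*(-900)) = 1/(-80256 + 3600) = 1/(-76656) = -1/76656 ≈ -1.3045e-5)
1/(-78504 + L) = 1/(-78504 - 1/76656) = 1/(-6017802625/76656) = -76656/6017802625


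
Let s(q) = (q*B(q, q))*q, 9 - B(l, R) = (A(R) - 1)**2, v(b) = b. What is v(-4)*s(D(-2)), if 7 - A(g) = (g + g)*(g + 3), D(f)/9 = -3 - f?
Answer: 3367980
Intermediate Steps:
D(f) = -27 - 9*f (D(f) = 9*(-3 - f) = -27 - 9*f)
A(g) = 7 - 2*g*(3 + g) (A(g) = 7 - (g + g)*(g + 3) = 7 - 2*g*(3 + g))
B(l, R) = 9 - (6 - 6*R - 2*R**2)**2 (B(l, R) = 9 - ((7 - 6*R - 2*R**2) - 1)**2 = 9 - (6 - 6*R - 2*R**2)**2)
s(q) = q**2*(9 - 4*(-3 + q**2 + 3*q)**2) (s(q) = (q*(9 - 4*(-3 + q**2 + 3*q)**2))*q = q**2*(9 - 4*(-3 + q**2 + 3*q)**2))
v(-4)*s(D(-2)) = -4*(-27 - 9*(-2))**2*(9 - 4*(-3 + (-27 - 9*(-2))**2 + 3*(-27 - 9*(-2)))**2) = -4*(-27 + 18)**2*(9 - 4*(-3 + (-27 + 18)**2 + 3*(-27 + 18))**2) = -4*(-9)**2*(9 - 4*(-3 + (-9)**2 + 3*(-9))**2) = -324*(9 - 4*(-3 + 81 - 27)**2) = -324*(9 - 4*51**2) = -324*(9 - 4*2601) = -324*(9 - 10404) = -324*(-10395) = -4*(-841995) = 3367980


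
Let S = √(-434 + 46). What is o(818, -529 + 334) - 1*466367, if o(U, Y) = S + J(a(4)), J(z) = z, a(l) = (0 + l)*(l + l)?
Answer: -466335 + 2*I*√97 ≈ -4.6634e+5 + 19.698*I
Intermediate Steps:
a(l) = 2*l² (a(l) = l*(2*l) = 2*l²)
S = 2*I*√97 (S = √(-388) = 2*I*√97 ≈ 19.698*I)
o(U, Y) = 32 + 2*I*√97 (o(U, Y) = 2*I*√97 + 2*4² = 2*I*√97 + 2*16 = 2*I*√97 + 32 = 32 + 2*I*√97)
o(818, -529 + 334) - 1*466367 = (32 + 2*I*√97) - 1*466367 = (32 + 2*I*√97) - 466367 = -466335 + 2*I*√97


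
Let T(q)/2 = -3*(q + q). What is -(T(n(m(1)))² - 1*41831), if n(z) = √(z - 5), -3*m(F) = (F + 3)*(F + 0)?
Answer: 42743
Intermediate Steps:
m(F) = -F*(3 + F)/3 (m(F) = -(F + 3)*(F + 0)/3 = -(3 + F)*F/3 = -F*(3 + F)/3)
n(z) = √(-5 + z)
T(q) = -12*q (T(q) = 2*(-3*(q + q)) = 2*(-6*q) = -12*q)
-(T(n(m(1)))² - 1*41831) = -((-12*√(-5 - ⅓*1*(3 + 1)))² - 1*41831) = -((-12*√(-5 - ⅓*1*4))² - 41831) = -((-12*√(-5 - 4/3))² - 41831) = -((-4*I*√57)² - 41831) = -(-912 - 41831) = -1*(-42743) = 42743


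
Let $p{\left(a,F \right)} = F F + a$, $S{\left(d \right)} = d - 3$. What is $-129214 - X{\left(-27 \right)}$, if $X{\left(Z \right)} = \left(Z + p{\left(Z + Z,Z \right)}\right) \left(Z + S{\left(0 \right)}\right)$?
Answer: $-109774$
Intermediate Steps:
$S{\left(d \right)} = -3 + d$
$p{\left(a,F \right)} = a + F^{2}$ ($p{\left(a,F \right)} = F^{2} + a = a + F^{2}$)
$X{\left(Z \right)} = \left(-3 + Z\right) \left(Z^{2} + 3 Z\right)$ ($X{\left(Z \right)} = \left(Z + \left(\left(Z + Z\right) + Z^{2}\right)\right) \left(Z + \left(-3 + 0\right)\right) = \left(Z + \left(2 Z + Z^{2}\right)\right) \left(Z - 3\right) = \left(Z + \left(Z^{2} + 2 Z\right)\right) \left(-3 + Z\right) = \left(Z^{2} + 3 Z\right) \left(-3 + Z\right) = \left(-3 + Z\right) \left(Z^{2} + 3 Z\right)$)
$-129214 - X{\left(-27 \right)} = -129214 - - 27 \left(-9 + \left(-27\right)^{2}\right) = -129214 - - 27 \left(-9 + 729\right) = -129214 - \left(-27\right) 720 = -129214 - -19440 = -129214 + 19440 = -109774$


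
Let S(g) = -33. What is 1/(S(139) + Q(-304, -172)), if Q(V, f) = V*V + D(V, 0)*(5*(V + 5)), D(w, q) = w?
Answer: 1/546863 ≈ 1.8286e-6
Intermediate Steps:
Q(V, f) = V**2 + V*(25 + 5*V) (Q(V, f) = V*V + V*(5*(V + 5)) = V**2 + V*(5*(5 + V)) = V**2 + V*(25 + 5*V))
1/(S(139) + Q(-304, -172)) = 1/(-33 - 304*(25 + 6*(-304))) = 1/(-33 - 304*(25 - 1824)) = 1/(-33 - 304*(-1799)) = 1/(-33 + 546896) = 1/546863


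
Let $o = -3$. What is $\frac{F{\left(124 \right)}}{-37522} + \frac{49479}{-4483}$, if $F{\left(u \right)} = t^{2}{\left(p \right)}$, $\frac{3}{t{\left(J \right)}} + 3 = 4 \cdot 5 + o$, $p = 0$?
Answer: $- \frac{363884043795}{32969380696} \approx -11.037$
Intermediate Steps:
$t{\left(J \right)} = \frac{3}{14}$ ($t{\left(J \right)} = \frac{3}{-3 + \left(4 \cdot 5 - 3\right)} = \frac{3}{-3 + \left(20 - 3\right)} = \frac{3}{-3 + 17} = \frac{3}{14}$)
$F{\left(u \right)} = \frac{9}{196}$ ($F{\left(u \right)} = \left(\frac{3}{14}\right)^{2} = \frac{9}{196}$)
$\frac{F{\left(124 \right)}}{-37522} + \frac{49479}{-4483} = \frac{9}{196 \left(-37522\right)} + \frac{49479}{-4483} = \frac{9}{196} \left(- \frac{1}{37522}\right) + 49479 \left(- \frac{1}{4483}\right) = - \frac{9}{7354312} - \frac{49479}{4483} = - \frac{363884043795}{32969380696}$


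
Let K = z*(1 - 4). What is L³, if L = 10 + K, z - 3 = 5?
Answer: -2744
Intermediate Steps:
z = 8 (z = 3 + 5 = 8)
K = -24 (K = 8*(1 - 4) = 8*(-3) = -24)
L = -14 (L = 10 - 24 = -14)
L³ = (-14)³ = -2744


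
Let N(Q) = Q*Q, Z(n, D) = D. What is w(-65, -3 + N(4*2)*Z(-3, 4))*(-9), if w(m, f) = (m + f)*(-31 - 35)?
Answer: 111672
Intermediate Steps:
N(Q) = Q**2
w(m, f) = -66*f - 66*m (w(m, f) = (f + m)*(-66) = -66*f - 66*m)
w(-65, -3 + N(4*2)*Z(-3, 4))*(-9) = (-66*(-3 + (4*2)**2*4) - 66*(-65))*(-9) = (-66*(-3 + 8**2*4) + 4290)*(-9) = (-66*(-3 + 64*4) + 4290)*(-9) = (-66*(-3 + 256) + 4290)*(-9) = (-66*253 + 4290)*(-9) = (-16698 + 4290)*(-9) = -12408*(-9) = 111672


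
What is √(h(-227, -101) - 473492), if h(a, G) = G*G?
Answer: I*√463291 ≈ 680.66*I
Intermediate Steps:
h(a, G) = G²
√(h(-227, -101) - 473492) = √((-101)² - 473492) = √(10201 - 473492) = √(-463291) = I*√463291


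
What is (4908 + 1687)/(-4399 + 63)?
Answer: -6595/4336 ≈ -1.5210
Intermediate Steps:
(4908 + 1687)/(-4399 + 63) = 6595/(-4336) = 6595*(-1/4336) = -6595/4336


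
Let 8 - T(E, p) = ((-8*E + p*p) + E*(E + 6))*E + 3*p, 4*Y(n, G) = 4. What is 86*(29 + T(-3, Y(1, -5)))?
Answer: 7052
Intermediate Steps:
Y(n, G) = 1 (Y(n, G) = (1/4)*4 = 1)
T(E, p) = 8 - 3*p - E*(p**2 - 8*E + E*(6 + E)) (T(E, p) = 8 - (((-8*E + p*p) + E*(E + 6))*E + 3*p) = 8 - (((-8*E + p**2) + E*(6 + E))*E + 3*p) = 8 - (((p**2 - 8*E) + E*(6 + E))*E + 3*p) = 8 - ((p**2 - 8*E + E*(6 + E))*E + 3*p) = 8 - (E*(p**2 - 8*E + E*(6 + E)) + 3*p) = 8 - (3*p + E*(p**2 - 8*E + E*(6 + E))) = 8 + (-3*p - E*(p**2 - 8*E + E*(6 + E))) = 8 - 3*p - E*(p**2 - 8*E + E*(6 + E)))
86*(29 + T(-3, Y(1, -5))) = 86*(29 + (8 - 1*(-3)**3 - 3*1 + 2*(-3)**2 - 1*(-3)*1**2)) = 86*(29 + (8 - 1*(-27) - 3 + 2*9 - 1*(-3)*1)) = 86*(29 + (8 + 27 - 3 + 18 + 3)) = 86*(29 + 53) = 86*82 = 7052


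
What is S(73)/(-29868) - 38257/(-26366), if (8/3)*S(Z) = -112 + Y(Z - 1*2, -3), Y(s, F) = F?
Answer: 1525062813/1049999584 ≈ 1.4524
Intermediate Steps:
S(Z) = -345/8 (S(Z) = 3*(-112 - 3)/8 = (3/8)*(-115) = -345/8)
S(73)/(-29868) - 38257/(-26366) = -345/8/(-29868) - 38257/(-26366) = -345/8*(-1/29868) - 38257*(-1/26366) = 115/79648 + 38257/26366 = 1525062813/1049999584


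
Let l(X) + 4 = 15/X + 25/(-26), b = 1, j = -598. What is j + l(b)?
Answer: -15287/26 ≈ -587.96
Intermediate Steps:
l(X) = -129/26 + 15/X (l(X) = -4 + (15/X + 25/(-26)) = -4 + (15/X + 25*(-1/26)) = -4 + (15/X - 25/26) = -4 + (-25/26 + 15/X) = -129/26 + 15/X)
j + l(b) = -598 + (-129/26 + 15/1) = -598 + (-129/26 + 15*1) = -598 + (-129/26 + 15) = -598 + 261/26 = -15287/26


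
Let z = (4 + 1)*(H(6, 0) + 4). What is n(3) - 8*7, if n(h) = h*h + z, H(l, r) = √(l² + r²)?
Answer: 3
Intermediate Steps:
z = 50 (z = (4 + 1)*(√(6² + 0²) + 4) = 5*(√(36 + 0) + 4) = 5*(√36 + 4) = 5*(6 + 4) = 5*10 = 50)
n(h) = 50 + h² (n(h) = h*h + 50 = h² + 50 = 50 + h²)
n(3) - 8*7 = (50 + 3²) - 8*7 = (50 + 9) - 56 = 59 - 56 = 3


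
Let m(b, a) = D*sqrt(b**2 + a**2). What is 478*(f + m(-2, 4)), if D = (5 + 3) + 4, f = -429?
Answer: -205062 + 11472*sqrt(5) ≈ -1.7941e+5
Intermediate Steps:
D = 12 (D = 8 + 4 = 12)
m(b, a) = 12*sqrt(a**2 + b**2) (m(b, a) = 12*sqrt(b**2 + a**2) = 12*sqrt(a**2 + b**2))
478*(f + m(-2, 4)) = 478*(-429 + 12*sqrt(4**2 + (-2)**2)) = 478*(-429 + 12*sqrt(16 + 4)) = 478*(-429 + 12*sqrt(20)) = 478*(-429 + 12*(2*sqrt(5))) = 478*(-429 + 24*sqrt(5)) = -205062 + 11472*sqrt(5)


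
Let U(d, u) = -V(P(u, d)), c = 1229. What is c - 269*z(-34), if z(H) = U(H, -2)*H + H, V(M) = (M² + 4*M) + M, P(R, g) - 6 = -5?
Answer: -44501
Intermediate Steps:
P(R, g) = 1 (P(R, g) = 6 - 5 = 1)
V(M) = M² + 5*M
U(d, u) = -6 (U(d, u) = -(5 + 1) = -6)
z(H) = -5*H (z(H) = -6*H + H = -5*H)
c - 269*z(-34) = 1229 - (-1345)*(-34) = 1229 - 269*170 = 1229 - 45730 = -44501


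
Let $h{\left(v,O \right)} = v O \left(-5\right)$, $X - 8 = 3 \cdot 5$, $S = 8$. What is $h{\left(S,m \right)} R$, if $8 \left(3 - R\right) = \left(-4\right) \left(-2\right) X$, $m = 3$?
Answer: $2400$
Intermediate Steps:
$X = 23$ ($X = 8 + 3 \cdot 5 = 8 + 15 = 23$)
$h{\left(v,O \right)} = - 5 O v$ ($h{\left(v,O \right)} = O v \left(-5\right) = - 5 O v$)
$R = -20$ ($R = 3 - \frac{\left(-4\right) \left(-2\right) 23}{8} = 3 - \frac{8 \cdot 23}{8} = 3 - 23 = -20$)
$h{\left(S,m \right)} R = \left(-5\right) 3 \cdot 8 \left(-20\right) = \left(-120\right) \left(-20\right) = 2400$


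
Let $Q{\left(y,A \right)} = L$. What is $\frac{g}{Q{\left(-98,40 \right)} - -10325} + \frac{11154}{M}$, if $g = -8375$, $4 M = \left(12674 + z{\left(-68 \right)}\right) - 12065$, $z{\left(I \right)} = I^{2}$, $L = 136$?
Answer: $\frac{422901601}{54742413} \approx 7.7253$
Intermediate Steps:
$Q{\left(y,A \right)} = 136$
$M = \frac{5233}{4}$ ($M = \frac{\left(12674 + \left(-68\right)^{2}\right) - 12065}{4} = \frac{\left(12674 + 4624\right) - 12065}{4} = \frac{17298 - 12065}{4} = \frac{1}{4} \cdot 5233 = \frac{5233}{4} \approx 1308.3$)
$\frac{g}{Q{\left(-98,40 \right)} - -10325} + \frac{11154}{M} = - \frac{8375}{136 - -10325} + \frac{11154}{\frac{5233}{4}} = - \frac{8375}{136 + 10325} + 11154 \cdot \frac{4}{5233} = - \frac{8375}{10461} + \frac{44616}{5233} = \frac{422901601}{54742413}$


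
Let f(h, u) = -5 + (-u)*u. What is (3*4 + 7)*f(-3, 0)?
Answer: -95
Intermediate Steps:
f(h, u) = -5 - u²
(3*4 + 7)*f(-3, 0) = (3*4 + 7)*(-5 - 1*0²) = (12 + 7)*(-5 - 1*0) = 19*(-5 + 0) = 19*(-5) = -95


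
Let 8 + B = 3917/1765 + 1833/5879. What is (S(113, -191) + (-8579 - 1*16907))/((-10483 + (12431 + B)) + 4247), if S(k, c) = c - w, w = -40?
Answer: -266020664095/64225266633 ≈ -4.1420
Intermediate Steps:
S(k, c) = 40 + c (S(k, c) = c - 1*(-40) = c + 40 = 40 + c)
B = -56748192/10376435 (B = -8 + (3917/1765 + 1833/5879) = -8 + 26263288/10376435 = -56748192/10376435 ≈ -5.4689)
(S(113, -191) + (-8579 - 1*16907))/((-10483 + (12431 + B)) + 4247) = ((40 - 191) + (-8579 - 1*16907))/((-10483 + (12431 - 56748192/10376435)) + 4247) = (-151 + (-8579 - 16907))/((-10483 + 128932715293/10376435) + 4247) = (-151 - 25486)/(20156547188/10376435 + 4247) = -25637/64225266633/10376435 = -25637*10376435/64225266633 = -266020664095/64225266633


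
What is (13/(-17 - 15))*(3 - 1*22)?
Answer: 247/32 ≈ 7.7188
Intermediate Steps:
(13/(-17 - 15))*(3 - 1*22) = (13/(-32))*(3 - 22) = (13*(-1/32))*(-19) = -13/32*(-19) = 247/32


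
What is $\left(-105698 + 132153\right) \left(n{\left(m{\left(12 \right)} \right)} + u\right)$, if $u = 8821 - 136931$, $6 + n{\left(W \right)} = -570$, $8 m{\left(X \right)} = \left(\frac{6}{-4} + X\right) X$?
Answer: $-3404388130$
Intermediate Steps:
$m{\left(X \right)} = \frac{X \left(- \frac{3}{2} + X\right)}{8}$ ($m{\left(X \right)} = \frac{\left(\frac{6}{-4} + X\right) X}{8} = \frac{\left(6 \left(- \frac{1}{4}\right) + X\right) X}{8} = \frac{\left(- \frac{3}{2} + X\right) X}{8} = \frac{X \left(- \frac{3}{2} + X\right)}{8}$)
$n{\left(W \right)} = -576$ ($n{\left(W \right)} = -6 - 570 = -576$)
$u = -128110$ ($u = 8821 - 136931 = -128110$)
$\left(-105698 + 132153\right) \left(n{\left(m{\left(12 \right)} \right)} + u\right) = \left(-105698 + 132153\right) \left(-576 - 128110\right) = 26455 \left(-128686\right) = -3404388130$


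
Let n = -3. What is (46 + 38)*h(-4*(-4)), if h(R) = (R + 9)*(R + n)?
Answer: 27300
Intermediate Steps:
h(R) = (-3 + R)*(9 + R) (h(R) = (R + 9)*(R - 3) = (9 + R)*(-3 + R) = (-3 + R)*(9 + R))
(46 + 38)*h(-4*(-4)) = (46 + 38)*(-27 + (-4*(-4))² + 6*(-4*(-4))) = 84*(-27 + 16² + 6*16) = 84*(-27 + 256 + 96) = 84*325 = 27300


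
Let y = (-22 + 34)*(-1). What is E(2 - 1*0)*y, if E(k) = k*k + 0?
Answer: -48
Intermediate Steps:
y = -12 (y = 12*(-1) = -12)
E(k) = k² (E(k) = k² + 0 = k²)
E(2 - 1*0)*y = (2 - 1*0)²*(-12) = (2 + 0)²*(-12) = 2²*(-12) = 4*(-12) = -48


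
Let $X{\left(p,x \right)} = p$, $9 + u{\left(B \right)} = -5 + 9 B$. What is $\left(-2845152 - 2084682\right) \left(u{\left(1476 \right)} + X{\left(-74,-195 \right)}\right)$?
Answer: $-65054089464$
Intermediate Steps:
$u{\left(B \right)} = -14 + 9 B$ ($u{\left(B \right)} = -9 + \left(-5 + 9 B\right) = -14 + 9 B$)
$\left(-2845152 - 2084682\right) \left(u{\left(1476 \right)} + X{\left(-74,-195 \right)}\right) = \left(-2845152 - 2084682\right) \left(\left(-14 + 9 \cdot 1476\right) - 74\right) = - 4929834 \left(\left(-14 + 13284\right) - 74\right) = - 4929834 \left(13270 - 74\right) = \left(-4929834\right) 13196 = -65054089464$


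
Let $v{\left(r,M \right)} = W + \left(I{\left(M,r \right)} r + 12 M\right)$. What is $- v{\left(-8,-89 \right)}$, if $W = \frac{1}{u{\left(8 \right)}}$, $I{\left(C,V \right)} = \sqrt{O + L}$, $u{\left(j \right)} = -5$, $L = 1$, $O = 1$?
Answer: $\frac{5341}{5} + 8 \sqrt{2} \approx 1079.5$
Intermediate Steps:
$I{\left(C,V \right)} = \sqrt{2}$ ($I{\left(C,V \right)} = \sqrt{1 + 1} = \sqrt{2}$)
$W = - \frac{1}{5}$ ($W = \frac{1}{-5} = - \frac{1}{5} \approx -0.2$)
$v{\left(r,M \right)} = - \frac{1}{5} + 12 M + r \sqrt{2}$ ($v{\left(r,M \right)} = - \frac{1}{5} + \left(\sqrt{2} r + 12 M\right) = - \frac{1}{5} + \left(r \sqrt{2} + 12 M\right) = - \frac{1}{5} + \left(12 M + r \sqrt{2}\right) = - \frac{1}{5} + 12 M + r \sqrt{2}$)
$- v{\left(-8,-89 \right)} = - (- \frac{1}{5} + 12 \left(-89\right) - 8 \sqrt{2}) = - (- \frac{1}{5} - 1068 - 8 \sqrt{2}) = - (- \frac{5341}{5} - 8 \sqrt{2}) = \frac{5341}{5} + 8 \sqrt{2}$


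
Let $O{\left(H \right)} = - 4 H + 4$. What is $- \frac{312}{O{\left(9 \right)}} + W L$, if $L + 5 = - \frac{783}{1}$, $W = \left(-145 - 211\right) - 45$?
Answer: $\frac{1263991}{4} \approx 3.16 \cdot 10^{5}$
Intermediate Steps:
$O{\left(H \right)} = 4 - 4 H$
$W = -401$ ($W = -356 - 45 = -401$)
$L = -788$ ($L = -5 - \frac{783}{1} = -5 - 783 = -788$)
$- \frac{312}{O{\left(9 \right)}} + W L = - \frac{312}{4 - 36} - -315988 = - \frac{312}{4 - 36} + 315988 = - \frac{312}{-32} + 315988 = \left(-312\right) \left(- \frac{1}{32}\right) + 315988 = \frac{39}{4} + 315988 = \frac{1263991}{4}$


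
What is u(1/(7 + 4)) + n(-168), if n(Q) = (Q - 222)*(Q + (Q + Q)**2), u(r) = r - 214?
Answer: -483605473/11 ≈ -4.3964e+7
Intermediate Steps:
u(r) = -214 + r
n(Q) = (-222 + Q)*(Q + 4*Q**2) (n(Q) = (-222 + Q)*(Q + (2*Q)**2) = (-222 + Q)*(Q + 4*Q**2))
u(1/(7 + 4)) + n(-168) = (-214 + 1/(7 + 4)) - 168*(-222 - 887*(-168) + 4*(-168)**2) = (-214 + 1/11) - 168*(-222 + 149016 + 4*28224) = (-214 + 1/11) - 168*(-222 + 149016 + 112896) = -2353/11 - 168*261690 = -2353/11 - 43963920 = -483605473/11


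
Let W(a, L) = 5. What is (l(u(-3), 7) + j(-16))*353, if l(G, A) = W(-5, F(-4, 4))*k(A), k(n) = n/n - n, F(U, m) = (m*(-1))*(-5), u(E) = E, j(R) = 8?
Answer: -7766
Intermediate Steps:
F(U, m) = 5*m (F(U, m) = -m*(-5) = 5*m)
k(n) = 1 - n
l(G, A) = 5 - 5*A (l(G, A) = 5*(1 - A) = 5 - 5*A)
(l(u(-3), 7) + j(-16))*353 = ((5 - 5*7) + 8)*353 = ((5 - 35) + 8)*353 = (-30 + 8)*353 = -22*353 = -7766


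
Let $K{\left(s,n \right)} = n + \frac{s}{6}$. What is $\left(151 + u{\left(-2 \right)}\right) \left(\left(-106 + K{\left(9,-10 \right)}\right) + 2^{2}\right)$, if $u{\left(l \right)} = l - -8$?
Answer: $- \frac{34697}{2} \approx -17349.0$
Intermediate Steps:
$K{\left(s,n \right)} = n + \frac{s}{6}$ ($K{\left(s,n \right)} = n + s \frac{1}{6} = n + \frac{s}{6}$)
$u{\left(l \right)} = 8 + l$ ($u{\left(l \right)} = l + 8 = 8 + l$)
$\left(151 + u{\left(-2 \right)}\right) \left(\left(-106 + K{\left(9,-10 \right)}\right) + 2^{2}\right) = \left(151 + \left(8 - 2\right)\right) \left(\left(-106 + \left(-10 + \frac{1}{6} \cdot 9\right)\right) + 2^{2}\right) = \left(151 + 6\right) \left(\left(-106 + \left(-10 + \frac{3}{2}\right)\right) + 4\right) = 157 \left(\left(-106 - \frac{17}{2}\right) + 4\right) = 157 \left(- \frac{229}{2} + 4\right) = 157 \left(- \frac{221}{2}\right) = - \frac{34697}{2}$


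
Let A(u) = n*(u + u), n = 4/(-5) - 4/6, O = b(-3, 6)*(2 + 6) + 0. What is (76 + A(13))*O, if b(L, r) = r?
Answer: 9088/5 ≈ 1817.6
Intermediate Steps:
O = 48 (O = 6*(2 + 6) + 0 = 6*8 + 0 = 48 + 0 = 48)
n = -22/15 (n = 4*(-1/5) - 4*1/6 = -4/5 - 2/3 = -22/15 ≈ -1.4667)
A(u) = -44*u/15 (A(u) = -22*(u + u)/15 = -44*u/15)
(76 + A(13))*O = (76 - 44/15*13)*48 = (76 - 572/15)*48 = (568/15)*48 = 9088/5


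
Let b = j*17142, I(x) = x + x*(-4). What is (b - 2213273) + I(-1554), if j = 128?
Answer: -14435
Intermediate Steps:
I(x) = -3*x (I(x) = x - 4*x = -3*x)
b = 2194176 (b = 128*17142 = 2194176)
(b - 2213273) + I(-1554) = (2194176 - 2213273) - 3*(-1554) = -19097 + 4662 = -14435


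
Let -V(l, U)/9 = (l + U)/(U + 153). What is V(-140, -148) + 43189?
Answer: 218537/5 ≈ 43707.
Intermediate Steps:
V(l, U) = -9*(U + l)/(153 + U) (V(l, U) = -9*(l + U)/(U + 153) = -9*(U + l)/(153 + U))
V(-140, -148) + 43189 = 9*(-1*(-148) - 1*(-140))/(153 - 148) + 43189 = 9*(148 + 140)/5 + 43189 = 9*(⅕)*288 + 43189 = 2592/5 + 43189 = 218537/5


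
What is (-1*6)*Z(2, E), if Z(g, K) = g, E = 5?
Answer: -12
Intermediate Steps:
(-1*6)*Z(2, E) = -1*6*2 = -6*2 = -12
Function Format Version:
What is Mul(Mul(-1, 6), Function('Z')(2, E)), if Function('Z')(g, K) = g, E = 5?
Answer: -12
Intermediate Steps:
Mul(Mul(-1, 6), Function('Z')(2, E)) = Mul(Mul(-1, 6), 2) = Mul(-6, 2) = -12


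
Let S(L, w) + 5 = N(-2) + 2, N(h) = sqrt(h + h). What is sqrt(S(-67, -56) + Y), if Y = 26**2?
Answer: sqrt(673 + 2*I) ≈ 25.942 + 0.03855*I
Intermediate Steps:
N(h) = sqrt(2)*sqrt(h) (N(h) = sqrt(2*h) = sqrt(2)*sqrt(h))
Y = 676
S(L, w) = -3 + 2*I (S(L, w) = -5 + (sqrt(2)*sqrt(-2) + 2) = -5 + (sqrt(2)*(I*sqrt(2)) + 2) = -5 + (2*I + 2) = -5 + (2 + 2*I) = -3 + 2*I)
sqrt(S(-67, -56) + Y) = sqrt((-3 + 2*I) + 676) = sqrt(673 + 2*I)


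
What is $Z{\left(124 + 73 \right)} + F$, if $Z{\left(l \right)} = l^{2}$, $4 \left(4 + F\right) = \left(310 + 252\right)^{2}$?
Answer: $117766$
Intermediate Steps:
$F = 78957$ ($F = -4 + \frac{\left(310 + 252\right)^{2}}{4} = -4 + \frac{562^{2}}{4} = -4 + \frac{1}{4} \cdot 315844 = -4 + 78961 = 78957$)
$Z{\left(124 + 73 \right)} + F = \left(124 + 73\right)^{2} + 78957 = 197^{2} + 78957 = 38809 + 78957 = 117766$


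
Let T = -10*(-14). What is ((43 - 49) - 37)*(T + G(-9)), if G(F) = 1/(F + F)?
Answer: -108317/18 ≈ -6017.6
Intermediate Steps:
G(F) = 1/(2*F)
T = 140
((43 - 49) - 37)*(T + G(-9)) = ((43 - 49) - 37)*(140 + (½)/(-9)) = (-6 - 37)*(140 + (½)*(-⅑)) = -43*(140 - 1/18) = -43*2519/18 = -108317/18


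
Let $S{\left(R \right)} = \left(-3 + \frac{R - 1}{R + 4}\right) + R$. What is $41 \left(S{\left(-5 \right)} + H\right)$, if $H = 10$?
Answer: $328$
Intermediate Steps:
$S{\left(R \right)} = -3 + R + \frac{-1 + R}{4 + R}$ ($S{\left(R \right)} = \left(-3 + \frac{-1 + R}{4 + R}\right) + R = -3 + R + \frac{-1 + R}{4 + R}$)
$41 \left(S{\left(-5 \right)} + H\right) = 41 \left(\frac{-13 + \left(-5\right)^{2} + 2 \left(-5\right)}{4 - 5} + 10\right) = 41 \left(\frac{-13 + 25 - 10}{-1} + 10\right) = 41 \left(\left(-1\right) 2 + 10\right) = 41 \left(-2 + 10\right) = 41 \cdot 8 = 328$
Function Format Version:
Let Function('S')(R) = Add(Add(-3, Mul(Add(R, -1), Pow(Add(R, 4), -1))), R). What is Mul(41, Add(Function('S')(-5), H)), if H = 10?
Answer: 328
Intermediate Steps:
Function('S')(R) = Add(-3, R, Mul(Pow(Add(4, R), -1), Add(-1, R))) (Function('S')(R) = Add(Add(-3, Mul(Add(-1, R), Pow(Add(4, R), -1))), R) = Add(Add(-3, Mul(Pow(Add(4, R), -1), Add(-1, R))), R) = Add(-3, R, Mul(Pow(Add(4, R), -1), Add(-1, R))))
Mul(41, Add(Function('S')(-5), H)) = Mul(41, Add(Mul(Pow(Add(4, -5), -1), Add(-13, Pow(-5, 2), Mul(2, -5))), 10)) = Mul(41, Add(Mul(Pow(-1, -1), Add(-13, 25, -10)), 10)) = Mul(41, Add(Mul(-1, 2), 10)) = Mul(41, Add(-2, 10)) = Mul(41, 8) = 328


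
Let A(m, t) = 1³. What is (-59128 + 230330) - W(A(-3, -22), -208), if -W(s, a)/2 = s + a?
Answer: 170788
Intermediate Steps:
A(m, t) = 1
W(s, a) = -2*a - 2*s (W(s, a) = -2*(s + a) = -2*(a + s) = -2*a - 2*s)
(-59128 + 230330) - W(A(-3, -22), -208) = (-59128 + 230330) - (-2*(-208) - 2*1) = 171202 - (416 - 2) = 171202 - 1*414 = 171202 - 414 = 170788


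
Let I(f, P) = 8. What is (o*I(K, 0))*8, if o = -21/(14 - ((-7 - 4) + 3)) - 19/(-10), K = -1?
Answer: 3328/55 ≈ 60.509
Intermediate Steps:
o = 52/55 (o = -21/(14 - (-11 + 3)) - 19*(-1/10) = -21/(14 - 1*(-8)) + 19/10 = -21/(14 + 8) + 19/10 = -21/22 + 19/10 = 52/55 ≈ 0.94545)
(o*I(K, 0))*8 = ((52/55)*8)*8 = (416/55)*8 = 3328/55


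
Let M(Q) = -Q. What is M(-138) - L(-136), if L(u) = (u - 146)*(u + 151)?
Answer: 4368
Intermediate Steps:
L(u) = (-146 + u)*(151 + u)
M(-138) - L(-136) = -1*(-138) - (-22046 + (-136)² + 5*(-136)) = 138 - (-22046 + 18496 - 680) = 138 - 1*(-4230) = 138 + 4230 = 4368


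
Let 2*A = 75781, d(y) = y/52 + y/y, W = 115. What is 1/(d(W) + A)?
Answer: 52/1970473 ≈ 2.6390e-5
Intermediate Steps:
d(y) = 1 + y/52 (d(y) = y*(1/52) + 1 = y/52 + 1 = 1 + y/52)
A = 75781/2 (A = (½)*75781 = 75781/2 ≈ 37891.)
1/(d(W) + A) = 1/((1 + (1/52)*115) + 75781/2) = 1/((1 + 115/52) + 75781/2) = 1/(167/52 + 75781/2) = 1/(1970473/52) = 52/1970473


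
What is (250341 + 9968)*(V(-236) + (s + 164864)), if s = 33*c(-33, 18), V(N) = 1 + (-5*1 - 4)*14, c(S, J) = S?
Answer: 42599567850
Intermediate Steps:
V(N) = -125 (V(N) = 1 + (-5 - 4)*14 = 1 - 9*14 = 1 - 126 = -125)
s = -1089 (s = 33*(-33) = -1089)
(250341 + 9968)*(V(-236) + (s + 164864)) = (250341 + 9968)*(-125 + (-1089 + 164864)) = 260309*(-125 + 163775) = 260309*163650 = 42599567850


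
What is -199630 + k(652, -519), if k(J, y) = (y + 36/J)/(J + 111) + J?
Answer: -3535254210/17767 ≈ -1.9898e+5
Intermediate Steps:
k(J, y) = J + (y + 36/J)/(111 + J) (k(J, y) = (y + 36/J)/(111 + J) + J = J + (y + 36/J)/(111 + J))
-199630 + k(652, -519) = -199630 + (36 + 652**3 + 111*652**2 + 652*(-519))/(652*(111 + 652)) = -199630 + (1/652)*(36 + 277167808 + 111*425104 - 338388)/763 = -199630 + (1/652)*(1/763)*(36 + 277167808 + 47186544 - 338388) = -199630 + (1/652)*(1/763)*324016000 = -199630 + 11572000/17767 = -3535254210/17767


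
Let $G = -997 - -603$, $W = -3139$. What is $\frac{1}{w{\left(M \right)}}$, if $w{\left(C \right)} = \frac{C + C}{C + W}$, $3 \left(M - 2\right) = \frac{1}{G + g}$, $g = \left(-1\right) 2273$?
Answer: $- \frac{12549569}{16001} \approx -784.3$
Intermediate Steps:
$G = -394$ ($G = -997 + 603 = -394$)
$g = -2273$
$M = \frac{16001}{8001}$ ($M = 2 + \frac{1}{3 \left(-394 - 2273\right)} = 2 + \frac{1}{3 \left(-2667\right)} = 2 + \frac{1}{3} \left(- \frac{1}{2667}\right) = 2 - \frac{1}{8001} = \frac{16001}{8001} \approx 1.9999$)
$w{\left(C \right)} = \frac{2 C}{-3139 + C}$ ($w{\left(C \right)} = \frac{C + C}{C - 3139} = \frac{2 C}{-3139 + C}$)
$\frac{1}{w{\left(M \right)}} = \frac{1}{2 \cdot \frac{16001}{8001} \frac{1}{-3139 + \frac{16001}{8001}}} = \frac{1}{2 \cdot \frac{16001}{8001} \frac{1}{- \frac{25099138}{8001}}} = \frac{1}{2 \cdot \frac{16001}{8001} \left(- \frac{8001}{25099138}\right)} = \frac{1}{- \frac{16001}{12549569}} = - \frac{12549569}{16001}$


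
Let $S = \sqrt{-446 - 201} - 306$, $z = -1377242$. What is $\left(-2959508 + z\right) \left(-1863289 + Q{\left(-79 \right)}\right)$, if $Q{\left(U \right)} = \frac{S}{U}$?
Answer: $\frac{638367540043750}{79} + \frac{4336750 i \sqrt{647}}{79} \approx 8.0806 \cdot 10^{12} + 1.3963 \cdot 10^{6} i$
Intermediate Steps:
$S = -306 + i \sqrt{647}$ ($S = \sqrt{-647} - 306 = i \sqrt{647} - 306 = -306 + i \sqrt{647} \approx -306.0 + 25.436 i$)
$Q{\left(U \right)} = \frac{-306 + i \sqrt{647}}{U}$
$\left(-2959508 + z\right) \left(-1863289 + Q{\left(-79 \right)}\right) = \left(-2959508 - 1377242\right) \left(-1863289 + \frac{-306 + i \sqrt{647}}{-79}\right) = - 4336750 \left(-1863289 - \frac{-306 + i \sqrt{647}}{79}\right) = - 4336750 \left(-1863289 + \left(\frac{306}{79} - \frac{i \sqrt{647}}{79}\right)\right) = - 4336750 \left(- \frac{147199525}{79} - \frac{i \sqrt{647}}{79}\right) = \frac{638367540043750}{79} + \frac{4336750 i \sqrt{647}}{79}$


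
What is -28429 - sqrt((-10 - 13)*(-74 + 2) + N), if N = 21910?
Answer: -28429 - sqrt(23566) ≈ -28583.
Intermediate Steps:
-28429 - sqrt((-10 - 13)*(-74 + 2) + N) = -28429 - sqrt((-10 - 13)*(-74 + 2) + 21910) = -28429 - sqrt(-23*(-72) + 21910) = -28429 - sqrt(1656 + 21910) = -28429 - sqrt(23566)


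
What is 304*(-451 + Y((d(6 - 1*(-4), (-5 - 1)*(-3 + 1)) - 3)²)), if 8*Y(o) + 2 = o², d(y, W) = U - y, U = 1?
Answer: 650788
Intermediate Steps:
d(y, W) = 1 - y
Y(o) = -¼ + o²/8
304*(-451 + Y((d(6 - 1*(-4), (-5 - 1)*(-3 + 1)) - 3)²)) = 304*(-451 + (-¼ + (((1 - (6 - 1*(-4))) - 3)²)²/8)) = 304*(-451 + (-¼ + (((1 - (6 + 4)) - 3)²)²/8)) = 304*(-451 + (-¼ + (((1 - 1*10) - 3)²)²/8)) = 304*(-451 + (-¼ + (((1 - 10) - 3)²)²/8)) = 304*(-451 + (-¼ + ((-9 - 3)²)²/8)) = 304*(-451 + (-¼ + ((-12)²)²/8)) = 304*(-451 + (-¼ + (⅛)*144²)) = 304*(-451 + (-¼ + (⅛)*20736)) = 304*(-451 + (-¼ + 2592)) = 304*(-451 + 10367/4) = 304*(8563/4) = 650788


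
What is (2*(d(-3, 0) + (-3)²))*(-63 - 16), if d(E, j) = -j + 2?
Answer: -1738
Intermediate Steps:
d(E, j) = 2 - j
(2*(d(-3, 0) + (-3)²))*(-63 - 16) = (2*((2 - 1*0) + (-3)²))*(-63 - 16) = (2*((2 + 0) + 9))*(-79) = (2*(2 + 9))*(-79) = (2*11)*(-79) = 22*(-79) = -1738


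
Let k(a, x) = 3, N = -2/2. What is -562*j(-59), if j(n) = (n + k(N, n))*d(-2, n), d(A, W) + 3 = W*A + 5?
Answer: 3776640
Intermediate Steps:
d(A, W) = 2 + A*W (d(A, W) = -3 + (W*A + 5) = -3 + (A*W + 5) = -3 + (5 + A*W) = 2 + A*W)
N = -1 (N = -2*½ = -1)
j(n) = (2 - 2*n)*(3 + n) (j(n) = (n + 3)*(2 - 2*n) = (3 + n)*(2 - 2*n) = (2 - 2*n)*(3 + n))
-562*j(-59) = -(-1124)*(-1 - 59)*(3 - 59) = -(-1124)*(-60)*(-56) = -562*(-6720) = 3776640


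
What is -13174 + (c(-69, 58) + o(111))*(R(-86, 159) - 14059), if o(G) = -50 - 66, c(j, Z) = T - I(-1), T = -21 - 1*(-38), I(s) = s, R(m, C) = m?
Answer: 1373036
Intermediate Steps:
T = 17 (T = -21 + 38 = 17)
c(j, Z) = 18 (c(j, Z) = 17 - 1*(-1) = 17 + 1 = 18)
o(G) = -116
-13174 + (c(-69, 58) + o(111))*(R(-86, 159) - 14059) = -13174 + (18 - 116)*(-86 - 14059) = -13174 - 98*(-14145) = -13174 + 1386210 = 1373036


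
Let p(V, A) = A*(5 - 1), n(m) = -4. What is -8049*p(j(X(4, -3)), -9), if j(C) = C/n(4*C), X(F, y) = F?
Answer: 289764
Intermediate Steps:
j(C) = -C/4 (j(C) = C/(-4) = C*(-¼) = -C/4)
p(V, A) = 4*A (p(V, A) = A*4 = 4*A)
-8049*p(j(X(4, -3)), -9) = -32196*(-9) = -8049*(-36) = 289764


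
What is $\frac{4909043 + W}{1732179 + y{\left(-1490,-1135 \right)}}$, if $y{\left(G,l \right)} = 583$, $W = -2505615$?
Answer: $\frac{1201714}{866381} \approx 1.3871$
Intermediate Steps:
$\frac{4909043 + W}{1732179 + y{\left(-1490,-1135 \right)}} = \frac{4909043 - 2505615}{1732179 + 583} = \frac{2403428}{1732762} = 2403428 \cdot \frac{1}{1732762} = \frac{1201714}{866381}$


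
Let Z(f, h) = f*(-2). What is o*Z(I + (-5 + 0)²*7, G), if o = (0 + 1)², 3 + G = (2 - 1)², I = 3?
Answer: -356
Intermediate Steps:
G = -2 (G = -3 + (2 - 1)² = -3 + 1² = -3 + 1 = -2)
Z(f, h) = -2*f
o = 1 (o = 1² = 1)
o*Z(I + (-5 + 0)²*7, G) = 1*(-2*(3 + (-5 + 0)²*7)) = 1*(-2*(3 + (-5)²*7)) = 1*(-2*(3 + 25*7)) = 1*(-2*(3 + 175)) = 1*(-2*178) = 1*(-356) = -356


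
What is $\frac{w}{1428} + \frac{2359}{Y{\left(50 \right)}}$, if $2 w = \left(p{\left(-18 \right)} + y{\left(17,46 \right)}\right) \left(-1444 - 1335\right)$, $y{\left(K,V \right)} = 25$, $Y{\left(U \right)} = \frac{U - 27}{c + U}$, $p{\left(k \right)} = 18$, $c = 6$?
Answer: $\frac{53505799}{9384} \approx 5701.8$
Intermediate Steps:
$Y{\left(U \right)} = \frac{-27 + U}{6 + U}$ ($Y{\left(U \right)} = \frac{U - 27}{6 + U} = \frac{-27 + U}{6 + U}$)
$w = - \frac{119497}{2}$ ($w = \frac{\left(18 + 25\right) \left(-1444 - 1335\right)}{2} = \frac{43 \left(-2779\right)}{2} = \frac{1}{2} \left(-119497\right) = - \frac{119497}{2} \approx -59749.0$)
$\frac{w}{1428} + \frac{2359}{Y{\left(50 \right)}} = - \frac{119497}{2 \cdot 1428} + \frac{2359}{\frac{1}{6 + 50} \left(-27 + 50\right)} = \left(- \frac{119497}{2}\right) \frac{1}{1428} + \frac{2359}{\frac{1}{56} \cdot 23} = - \frac{17071}{408} + \frac{2359}{\frac{1}{56} \cdot 23} = - \frac{17071}{408} + \frac{2359}{\frac{23}{56}} = - \frac{17071}{408} + 2359 \cdot \frac{56}{23} = - \frac{17071}{408} + \frac{132104}{23} = \frac{53505799}{9384}$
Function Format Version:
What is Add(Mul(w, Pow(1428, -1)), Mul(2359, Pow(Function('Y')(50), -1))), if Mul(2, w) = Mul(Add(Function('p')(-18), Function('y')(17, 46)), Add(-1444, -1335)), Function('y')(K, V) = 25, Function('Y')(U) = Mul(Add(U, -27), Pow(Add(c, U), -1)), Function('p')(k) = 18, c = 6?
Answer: Rational(53505799, 9384) ≈ 5701.8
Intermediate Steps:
Function('Y')(U) = Mul(Pow(Add(6, U), -1), Add(-27, U)) (Function('Y')(U) = Mul(Add(U, -27), Pow(Add(6, U), -1)) = Mul(Add(-27, U), Pow(Add(6, U), -1)) = Mul(Pow(Add(6, U), -1), Add(-27, U)))
w = Rational(-119497, 2) (w = Mul(Rational(1, 2), Mul(Add(18, 25), Add(-1444, -1335))) = Mul(Rational(1, 2), Mul(43, -2779)) = Mul(Rational(1, 2), -119497) = Rational(-119497, 2) ≈ -59749.)
Add(Mul(w, Pow(1428, -1)), Mul(2359, Pow(Function('Y')(50), -1))) = Add(Mul(Rational(-119497, 2), Pow(1428, -1)), Mul(2359, Pow(Mul(Pow(Add(6, 50), -1), Add(-27, 50)), -1))) = Add(Mul(Rational(-119497, 2), Rational(1, 1428)), Mul(2359, Pow(Mul(Pow(56, -1), 23), -1))) = Add(Rational(-17071, 408), Mul(2359, Pow(Mul(Rational(1, 56), 23), -1))) = Add(Rational(-17071, 408), Mul(2359, Pow(Rational(23, 56), -1))) = Add(Rational(-17071, 408), Mul(2359, Rational(56, 23))) = Add(Rational(-17071, 408), Rational(132104, 23)) = Rational(53505799, 9384)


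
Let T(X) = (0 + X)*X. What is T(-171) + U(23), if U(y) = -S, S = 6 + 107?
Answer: 29128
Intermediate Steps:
S = 113
T(X) = X**2 (T(X) = X*X = X**2)
U(y) = -113 (U(y) = -1*113 = -113)
T(-171) + U(23) = (-171)**2 - 113 = 29241 - 113 = 29128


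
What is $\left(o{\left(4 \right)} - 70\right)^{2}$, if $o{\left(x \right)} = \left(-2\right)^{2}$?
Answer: $4356$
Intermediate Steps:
$o{\left(x \right)} = 4$
$\left(o{\left(4 \right)} - 70\right)^{2} = \left(4 - 70\right)^{2} = \left(-66\right)^{2} = 4356$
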